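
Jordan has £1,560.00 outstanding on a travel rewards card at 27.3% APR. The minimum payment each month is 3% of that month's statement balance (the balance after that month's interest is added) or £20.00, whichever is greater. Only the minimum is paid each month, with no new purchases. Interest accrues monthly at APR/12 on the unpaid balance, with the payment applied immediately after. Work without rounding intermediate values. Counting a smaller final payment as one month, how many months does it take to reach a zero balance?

Monthly rate r = 27.3%/12 = 2.275% = 0.02275.
While 3% of the post-interest balance exceeds £20.00, each month B ← (B·(1+r))·(1 − 0.03), i.e. B shrinks by the factor (1+r)·0.97 = 0.99207.
This holds for months 1–110. Entering month 111 the balance is £649.62; 3% of the post-interest balance is now below £20.00, so the flat £20.00 minimum applies from here.
From month 111 a fixed £20.00 at rate r clears £649.62 in 60 more payments. Total: 110 + 60 = 170 months.

170 months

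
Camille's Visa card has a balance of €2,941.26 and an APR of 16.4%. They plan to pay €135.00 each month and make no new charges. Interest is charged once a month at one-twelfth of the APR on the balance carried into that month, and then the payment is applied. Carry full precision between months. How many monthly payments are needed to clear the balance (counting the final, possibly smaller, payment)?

27 months

Monthly rate r = 16.4%/12 = 1.36667% = 0.0136667.
Recurrence: B ← B·(1+r) − €135.00.
Month 1: interest €40.20; balance after payment €2,846.46.
Month 2: interest €38.90; balance after payment €2,750.36.
Closed form: n = −ln(1 − rB₀/P)/ln(1+r) = −ln(0.70224)/ln(1.01367) ≈ 26.040, so the balance reaches zero during payment 27.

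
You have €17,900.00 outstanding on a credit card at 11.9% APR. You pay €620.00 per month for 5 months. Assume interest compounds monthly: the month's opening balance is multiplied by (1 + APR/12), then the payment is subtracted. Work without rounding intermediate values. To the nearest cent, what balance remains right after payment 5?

€15,643.22

Monthly rate r = 11.9%/12 = 0.991667% = 0.00991667.
Each month: B ← B·(1+r) − €620.00.
Month 1: interest €177.51; balance after payment €17,457.51.
Month 2: interest €173.12; balance after payment €17,010.63.
Month 3: interest €168.69; balance after payment €16,559.32.
Month 4: interest €164.21; balance after payment €16,103.53.
Month 5: interest €159.69; balance after payment €15,643.22.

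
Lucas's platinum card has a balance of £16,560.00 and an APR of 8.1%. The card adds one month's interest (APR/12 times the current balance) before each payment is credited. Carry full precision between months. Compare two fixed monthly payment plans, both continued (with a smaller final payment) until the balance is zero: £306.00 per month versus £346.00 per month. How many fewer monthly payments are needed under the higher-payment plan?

10 fewer payments

Monthly rate r = 8.1%/12 = 0.675% = 0.00675.
At £306.00/mo: n = ⌈−ln(1 − rB₀/P)/ln(1+r)⌉ = 68 payments (last £175.97); total interest = total paid − £16,560.00 = £4,117.97.
At £346.00/mo: 58 payments (last £345.66); total interest £3,507.66.
Payments saved = 68 − 58 = 10.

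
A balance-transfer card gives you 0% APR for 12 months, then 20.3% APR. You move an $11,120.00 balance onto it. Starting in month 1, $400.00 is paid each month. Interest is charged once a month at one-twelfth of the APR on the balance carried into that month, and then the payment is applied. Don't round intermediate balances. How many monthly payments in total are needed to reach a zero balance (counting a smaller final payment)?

31 months

Promo months 1–12 at r₀ = 0%/12 = 0; months 13+ at r₁ = 20.3%/12 = 0.0169167.
After month 12 (no interest yet): B = $11,120.00 − 12·$400.00 = $6,320.00.
Then at r₁ with $400.00/mo: n₂ = −ln(1 − r₁·B/P)/ln(1+r₁) ≈ 18.54 → 19 more payments.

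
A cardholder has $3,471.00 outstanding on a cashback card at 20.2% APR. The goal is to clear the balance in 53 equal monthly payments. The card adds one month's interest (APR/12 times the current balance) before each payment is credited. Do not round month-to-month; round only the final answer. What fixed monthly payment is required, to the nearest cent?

$99.51

Monthly rate r = 20.2%/12 = 1.68333% = 0.0168333.
Level-payment amortization: P = B₀·r / (1 − (1+r)^(−n)) = 3471.00·0.0168333 / (1 − 1.01683^(−53)).
Denominator 1 − (1+r)^(−53) = 0.587178844.
P = 58.4285 / 0.587178844 ≈ 99.51.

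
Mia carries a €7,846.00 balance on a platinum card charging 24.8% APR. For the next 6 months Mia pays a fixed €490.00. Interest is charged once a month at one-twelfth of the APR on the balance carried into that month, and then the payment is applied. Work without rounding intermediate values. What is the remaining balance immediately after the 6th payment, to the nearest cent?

€5,774.43

Monthly rate r = 24.8%/12 = 2.06667% = 0.0206667.
Each month: B ← B·(1+r) − €490.00.
Month 1: interest €162.15; balance after payment €7,518.15.
Month 2: interest €155.38; balance after payment €7,183.53.
Month 3: interest €148.46; balance after payment €6,841.99.
Month 4: interest €141.40; balance after payment €6,493.39.
Month 5: interest €134.20; balance after payment €6,137.58.
Month 6: interest €126.84; balance after payment €5,774.43.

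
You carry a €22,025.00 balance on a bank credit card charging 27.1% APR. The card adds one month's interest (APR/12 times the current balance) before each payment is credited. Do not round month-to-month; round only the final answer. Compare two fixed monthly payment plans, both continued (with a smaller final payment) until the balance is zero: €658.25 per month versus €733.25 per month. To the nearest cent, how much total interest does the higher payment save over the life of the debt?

€4,290.33

Monthly rate r = 27.1%/12 = 2.25833% = 0.0225833.
At €658.25/mo: n = ⌈−ln(1 − rB₀/P)/ln(1+r)⌉ = 64 payments (last €64.82); total interest = total paid − €22,025.00 = €19,509.57.
At €733.25/mo: 51 payments (last €581.74); total interest €15,219.24.
Interest saved = €19,509.57 − €15,219.24 = €4,290.33.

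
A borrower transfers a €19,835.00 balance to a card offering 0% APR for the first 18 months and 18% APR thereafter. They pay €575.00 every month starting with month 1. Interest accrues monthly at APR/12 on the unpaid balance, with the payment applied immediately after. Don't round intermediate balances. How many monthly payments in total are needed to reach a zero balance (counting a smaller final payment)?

Promo months 1–18 at r₀ = 0%/12 = 0; months 19+ at r₁ = 18%/12 = 0.015.
After month 18 (no interest yet): B = €19,835.00 − 18·€575.00 = €9,485.00.
Then at r₁ with €575.00/mo: n₂ = −ln(1 − r₁·B/P)/ln(1+r₁) ≈ 19.09 → 20 more payments.

38 months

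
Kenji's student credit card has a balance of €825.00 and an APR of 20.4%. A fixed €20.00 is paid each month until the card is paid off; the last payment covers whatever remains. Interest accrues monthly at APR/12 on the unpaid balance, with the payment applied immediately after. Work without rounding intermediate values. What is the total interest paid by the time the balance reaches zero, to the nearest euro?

€608

Monthly rate r = 20.4%/12 = 1.7% = 0.017.
Payoff takes n = ⌈−ln(1 − rB₀/P)/ln(1+r)⌉ = ⌈71.670⌉ = 72 payments; the last is €13.44.
Total paid = 71·€20.00 + €13.44 = €1,433.44.
Total interest = total paid − principal = €1,433.44 − €825.00 = €608.44.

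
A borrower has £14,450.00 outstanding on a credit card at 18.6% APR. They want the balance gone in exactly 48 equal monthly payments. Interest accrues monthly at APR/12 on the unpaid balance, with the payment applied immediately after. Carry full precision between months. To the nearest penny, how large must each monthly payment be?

£429.01

Monthly rate r = 18.6%/12 = 1.55% = 0.0155.
Level-payment amortization: P = B₀·r / (1 − (1+r)^(−n)) = 14450.00·0.0155 / (1 − 1.0155^(−48)).
Denominator 1 − (1+r)^(−48) = 0.522070907.
P = 223.975 / 0.522070907 ≈ 429.01.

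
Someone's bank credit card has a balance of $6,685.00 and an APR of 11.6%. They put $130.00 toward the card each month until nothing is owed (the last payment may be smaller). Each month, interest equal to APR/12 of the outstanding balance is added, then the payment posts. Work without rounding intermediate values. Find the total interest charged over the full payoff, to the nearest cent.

$2,603.35

Monthly rate r = 11.6%/12 = 0.966667% = 0.00966667.
Payoff takes n = ⌈−ln(1 − rB₀/P)/ln(1+r)⌉ = ⌈71.448⌉ = 72 payments; the last is $58.35.
Total paid = 71·$130.00 + $58.35 = $9,288.35.
Total interest = total paid − principal = $9,288.35 − $6,685.00 = $2,603.35.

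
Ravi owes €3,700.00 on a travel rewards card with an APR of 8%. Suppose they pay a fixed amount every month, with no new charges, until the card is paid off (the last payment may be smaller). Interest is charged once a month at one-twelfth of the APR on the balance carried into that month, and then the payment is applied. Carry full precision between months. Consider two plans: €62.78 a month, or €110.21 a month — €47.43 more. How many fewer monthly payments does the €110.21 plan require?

37 fewer payments

Monthly rate r = 8%/12 = 0.666667% = 0.00666667.
At €62.78/mo: n = ⌈−ln(1 − rB₀/P)/ln(1+r)⌉ = 76 payments (last €6.93); total interest = total paid − €3,700.00 = €1,015.43.
At €110.21/mo: 39 payments (last €14.50); total interest €502.48.
Payments saved = 76 − 39 = 37.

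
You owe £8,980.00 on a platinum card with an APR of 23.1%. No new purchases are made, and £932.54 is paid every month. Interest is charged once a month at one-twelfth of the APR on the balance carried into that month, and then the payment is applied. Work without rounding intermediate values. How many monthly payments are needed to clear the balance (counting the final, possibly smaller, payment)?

11 months

Monthly rate r = 23.1%/12 = 1.925% = 0.01925.
Recurrence: B ← B·(1+r) − £932.54.
Month 1: interest £172.87; balance after payment £8,220.33.
Month 2: interest £158.24; balance after payment £7,446.03.
Closed form: n = −ln(1 − rB₀/P)/ln(1+r) = −ln(0.81463)/ln(1.01925) ≈ 10.753, so the balance reaches zero during payment 11.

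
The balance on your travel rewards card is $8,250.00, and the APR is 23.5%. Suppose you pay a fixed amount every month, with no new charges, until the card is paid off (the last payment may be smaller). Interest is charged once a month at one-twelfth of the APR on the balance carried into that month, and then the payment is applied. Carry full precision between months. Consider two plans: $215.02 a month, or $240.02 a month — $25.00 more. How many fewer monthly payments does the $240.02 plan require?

Monthly rate r = 23.5%/12 = 1.95833% = 0.0195833.
At $215.02/mo: n = ⌈−ln(1 − rB₀/P)/ln(1+r)⌉ = 72 payments (last $165.20); total interest = total paid − $8,250.00 = $7,181.62.
At $240.02/mo: 58 payments (last $157.76); total interest $5,588.90.
Payments saved = 72 − 58 = 14.

14 fewer payments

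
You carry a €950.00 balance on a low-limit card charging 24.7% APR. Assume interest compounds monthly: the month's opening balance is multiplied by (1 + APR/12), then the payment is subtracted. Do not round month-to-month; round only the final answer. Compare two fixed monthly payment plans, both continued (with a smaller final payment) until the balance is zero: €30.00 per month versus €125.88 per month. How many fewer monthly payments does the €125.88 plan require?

43 fewer payments

Monthly rate r = 24.7%/12 = 2.05833% = 0.0205833.
At €30.00/mo: n = ⌈−ln(1 − rB₀/P)/ln(1+r)⌉ = 52 payments (last €23.47); total interest = total paid − €950.00 = €603.47.
At €125.88/mo: 9 payments (last €36.26); total interest €93.30.
Payments saved = 52 − 9 = 43.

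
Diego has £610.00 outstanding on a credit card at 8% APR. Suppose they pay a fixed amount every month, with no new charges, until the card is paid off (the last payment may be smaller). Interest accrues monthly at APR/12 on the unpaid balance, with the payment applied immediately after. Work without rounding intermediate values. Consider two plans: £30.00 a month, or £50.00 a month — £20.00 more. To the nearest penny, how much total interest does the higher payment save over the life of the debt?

£19.31

Monthly rate r = 8%/12 = 0.666667% = 0.00666667.
At £30.00/mo: n = ⌈−ln(1 − rB₀/P)/ln(1+r)⌉ = 22 payments (last £27.70); total interest = total paid − £610.00 = £47.70.
At £50.00/mo: 13 payments (last £38.39); total interest £28.39.
Interest saved = £47.70 − £28.39 = £19.31.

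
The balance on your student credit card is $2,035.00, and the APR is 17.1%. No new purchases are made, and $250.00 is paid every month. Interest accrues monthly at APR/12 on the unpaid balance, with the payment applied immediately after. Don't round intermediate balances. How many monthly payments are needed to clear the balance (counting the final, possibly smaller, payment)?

9 payments

Monthly rate r = 17.1%/12 = 1.425% = 0.01425.
Recurrence: B ← B·(1+r) − $250.00.
Month 1: interest $29.00; balance after payment $1,814.00.
Month 2: interest $25.85; balance after payment $1,589.85.
Closed form: n = −ln(1 − rB₀/P)/ln(1+r) = −ln(0.88401)/ln(1.01425) ≈ 8.714, so the balance reaches zero during payment 9.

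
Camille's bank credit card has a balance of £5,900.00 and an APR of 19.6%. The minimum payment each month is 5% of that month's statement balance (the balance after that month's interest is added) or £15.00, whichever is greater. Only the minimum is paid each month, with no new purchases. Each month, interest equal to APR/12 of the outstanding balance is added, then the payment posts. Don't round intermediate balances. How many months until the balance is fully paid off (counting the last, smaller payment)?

110 months

Monthly rate r = 19.6%/12 = 1.63333% = 0.0163333.
While 5% of the post-interest balance exceeds £15.00, each month B ← (B·(1+r))·(1 − 0.05), i.e. B shrinks by the factor (1+r)·0.95 = 0.96552.
This holds for months 1–86. Entering month 87 the balance is £288.53; 5% of the post-interest balance is now below £15.00, so the flat £15.00 minimum applies from here.
From month 87 a fixed £15.00 at rate r clears £288.53 in 24 more payments. Total: 86 + 24 = 110 months.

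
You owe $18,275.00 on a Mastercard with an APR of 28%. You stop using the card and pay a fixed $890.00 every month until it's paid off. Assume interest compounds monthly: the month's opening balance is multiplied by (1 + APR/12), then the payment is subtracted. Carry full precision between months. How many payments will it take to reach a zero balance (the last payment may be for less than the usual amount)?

29 months

Monthly rate r = 28%/12 = 2.33333% = 0.0233333.
Recurrence: B ← B·(1+r) − $890.00.
Month 1: interest $426.42; balance after payment $17,811.42.
Month 2: interest $415.60; balance after payment $17,337.02.
Closed form: n = −ln(1 − rB₀/P)/ln(1+r) = −ln(0.52088)/ln(1.02333) ≈ 28.278, so the balance reaches zero during payment 29.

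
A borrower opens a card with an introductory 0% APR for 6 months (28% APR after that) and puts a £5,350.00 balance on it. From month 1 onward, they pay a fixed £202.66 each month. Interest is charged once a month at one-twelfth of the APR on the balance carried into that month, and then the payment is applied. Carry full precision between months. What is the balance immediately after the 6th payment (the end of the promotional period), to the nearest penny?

Promo months 1–6 at r₀ = 0%/12 = 0; months 7+ at r₁ = 28%/12 = 0.0233333.
After month 6 (no interest yet): B = £5,350.00 − 6·£202.66 = £4,134.04.

£4,134.04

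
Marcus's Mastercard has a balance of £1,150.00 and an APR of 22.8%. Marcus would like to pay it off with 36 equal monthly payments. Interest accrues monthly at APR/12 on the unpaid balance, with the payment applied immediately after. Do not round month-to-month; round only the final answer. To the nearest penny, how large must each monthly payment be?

Monthly rate r = 22.8%/12 = 1.9% = 0.019.
Level-payment amortization: P = B₀·r / (1 − (1+r)^(−n)) = 1150.00·0.019 / (1 − 1.019^(−36)).
Denominator 1 − (1+r)^(−36) = 0.492157111.
P = 21.85 / 0.492157111 ≈ 44.40.

£44.40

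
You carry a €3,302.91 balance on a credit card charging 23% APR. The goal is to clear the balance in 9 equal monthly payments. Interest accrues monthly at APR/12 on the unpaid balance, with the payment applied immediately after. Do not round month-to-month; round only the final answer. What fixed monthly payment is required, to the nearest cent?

€403.05

Monthly rate r = 23%/12 = 1.91667% = 0.0191667.
Level-payment amortization: P = B₀·r / (1 − (1+r)^(−n)) = 3302.91·0.0191667 / (1 − 1.01917^(−9)).
Denominator 1 − (1+r)^(−9) = 0.157066913.
P = 63.3058 / 0.157066913 ≈ 403.05.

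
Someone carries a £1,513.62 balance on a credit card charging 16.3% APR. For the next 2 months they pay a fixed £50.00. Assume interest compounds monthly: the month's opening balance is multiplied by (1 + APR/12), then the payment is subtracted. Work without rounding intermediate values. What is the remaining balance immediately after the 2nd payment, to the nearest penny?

Monthly rate r = 16.3%/12 = 1.35833% = 0.0135833.
Each month: B ← B·(1+r) − £50.00.
Month 1: interest £20.56; balance after payment £1,484.18.
Month 2: interest £20.16; balance after payment £1,454.34.

£1,454.34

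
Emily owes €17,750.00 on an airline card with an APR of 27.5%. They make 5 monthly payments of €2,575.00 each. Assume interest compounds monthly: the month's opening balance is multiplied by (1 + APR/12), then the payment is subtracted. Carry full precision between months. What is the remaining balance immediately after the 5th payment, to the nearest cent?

Monthly rate r = 27.5%/12 = 2.29167% = 0.0229167.
Each month: B ← B·(1+r) − €2,575.00.
Month 1: interest €406.77; balance after payment €15,581.77.
Month 2: interest €357.08; balance after payment €13,363.85.
Month 3: interest €306.25; balance after payment €11,095.11.
Month 4: interest €254.26; balance after payment €8,774.37.
Month 5: interest €201.08; balance after payment €6,400.45.

€6,400.45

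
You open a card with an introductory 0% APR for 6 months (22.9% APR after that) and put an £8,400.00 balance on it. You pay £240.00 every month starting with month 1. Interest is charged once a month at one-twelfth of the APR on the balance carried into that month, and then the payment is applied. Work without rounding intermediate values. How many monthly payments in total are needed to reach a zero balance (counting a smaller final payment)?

49 payments

Promo months 1–6 at r₀ = 0%/12 = 0; months 7+ at r₁ = 22.9%/12 = 0.0190833.
After month 6 (no interest yet): B = £8,400.00 − 6·£240.00 = £6,960.00.
Then at r₁ with £240.00/mo: n₂ = −ln(1 − r₁·B/P)/ln(1+r₁) ≈ 42.64 → 43 more payments.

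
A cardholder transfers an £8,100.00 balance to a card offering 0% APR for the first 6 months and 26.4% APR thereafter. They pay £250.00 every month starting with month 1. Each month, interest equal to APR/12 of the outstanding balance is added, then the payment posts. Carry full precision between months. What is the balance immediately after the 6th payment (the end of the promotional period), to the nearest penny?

£6,600.00

Promo months 1–6 at r₀ = 0%/12 = 0; months 7+ at r₁ = 26.4%/12 = 0.022.
After month 6 (no interest yet): B = £8,100.00 − 6·£250.00 = £6,600.00.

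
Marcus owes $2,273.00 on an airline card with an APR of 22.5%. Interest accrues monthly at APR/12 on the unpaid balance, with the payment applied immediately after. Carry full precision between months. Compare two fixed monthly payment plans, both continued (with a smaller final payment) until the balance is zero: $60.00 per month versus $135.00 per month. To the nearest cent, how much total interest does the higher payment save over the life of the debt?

$1,244.66

Monthly rate r = 22.5%/12 = 1.875% = 0.01875.
At $60.00/mo: n = ⌈−ln(1 − rB₀/P)/ln(1+r)⌉ = 67 payments (last $41.82); total interest = total paid − $2,273.00 = $1,728.82.
At $135.00/mo: 21 payments (last $57.16); total interest $484.16.
Interest saved = $1,728.82 − $484.16 = $1,244.66.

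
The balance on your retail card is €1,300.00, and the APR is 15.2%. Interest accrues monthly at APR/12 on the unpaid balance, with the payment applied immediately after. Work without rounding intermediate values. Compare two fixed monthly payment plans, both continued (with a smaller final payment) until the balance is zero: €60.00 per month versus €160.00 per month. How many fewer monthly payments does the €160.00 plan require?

17 fewer payments

Monthly rate r = 15.2%/12 = 1.26667% = 0.0126667.
At €60.00/mo: n = ⌈−ln(1 − rB₀/P)/ln(1+r)⌉ = 26 payments (last €29.36); total interest = total paid − €1,300.00 = €229.36.
At €160.00/mo: 9 payments (last €100.78); total interest €80.78.
Payments saved = 26 − 9 = 17.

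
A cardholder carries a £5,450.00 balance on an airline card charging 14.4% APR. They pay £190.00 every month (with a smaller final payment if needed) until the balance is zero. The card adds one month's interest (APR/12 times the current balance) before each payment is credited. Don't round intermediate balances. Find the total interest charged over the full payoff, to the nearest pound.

Monthly rate r = 14.4%/12 = 1.2% = 0.012.
Payoff takes n = ⌈−ln(1 − rB₀/P)/ln(1+r)⌉ = ⌈35.370⌉ = 36 payments; the last is £70.59.
Total paid = 35·£190.00 + £70.59 = £6,720.59.
Total interest = total paid − principal = £6,720.59 − £5,450.00 = £1,270.59.

£1,271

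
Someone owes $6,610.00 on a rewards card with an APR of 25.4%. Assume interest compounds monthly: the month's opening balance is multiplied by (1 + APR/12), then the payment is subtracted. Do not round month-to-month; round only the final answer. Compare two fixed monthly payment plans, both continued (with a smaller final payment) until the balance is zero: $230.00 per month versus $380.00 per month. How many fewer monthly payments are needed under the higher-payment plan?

Monthly rate r = 25.4%/12 = 2.11667% = 0.0211667.
At $230.00/mo: n = ⌈−ln(1 − rB₀/P)/ln(1+r)⌉ = 45 payments (last $172.58); total interest = total paid − $6,610.00 = $3,682.58.
At $380.00/mo: 22 payments (last $350.49); total interest $1,720.49.
Payments saved = 45 − 22 = 23.

23 fewer payments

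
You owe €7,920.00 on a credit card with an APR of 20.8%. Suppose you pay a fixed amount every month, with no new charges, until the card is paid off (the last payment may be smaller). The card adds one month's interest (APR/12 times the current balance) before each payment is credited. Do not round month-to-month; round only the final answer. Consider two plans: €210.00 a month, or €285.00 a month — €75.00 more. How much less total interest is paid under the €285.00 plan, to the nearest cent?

Monthly rate r = 20.8%/12 = 1.73333% = 0.0173333.
At €210.00/mo: n = ⌈−ln(1 − rB₀/P)/ln(1+r)⌉ = 62 payments (last €149.66); total interest = total paid − €7,920.00 = €5,039.66.
At €285.00/mo: 39 payments (last €69.23); total interest €2,979.23.
Interest saved = €5,039.66 − €2,979.23 = €2,060.43.

€2,060.43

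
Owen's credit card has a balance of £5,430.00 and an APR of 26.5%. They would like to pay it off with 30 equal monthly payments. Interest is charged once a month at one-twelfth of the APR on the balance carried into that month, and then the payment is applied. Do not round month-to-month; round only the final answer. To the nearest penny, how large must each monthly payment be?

£249.45

Monthly rate r = 26.5%/12 = 2.20833% = 0.0220833.
Level-payment amortization: P = B₀·r / (1 − (1+r)^(−n)) = 5430.00·0.0220833 / (1 − 1.02208^(−30)).
Denominator 1 − (1+r)^(−30) = 0.480708989.
P = 119.912 / 0.480708989 ≈ 249.45.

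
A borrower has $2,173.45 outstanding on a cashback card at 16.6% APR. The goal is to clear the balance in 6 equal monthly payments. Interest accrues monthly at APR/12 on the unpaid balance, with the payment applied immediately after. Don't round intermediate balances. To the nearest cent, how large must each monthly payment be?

$379.98

Monthly rate r = 16.6%/12 = 1.38333% = 0.0138333.
Level-payment amortization: P = B₀·r / (1 − (1+r)^(−n)) = 2173.45·0.0138333 / (1 − 1.01383^(−6)).
Denominator 1 − (1+r)^(−6) = 0.0791251682.
P = 30.0661 / 0.0791251682 ≈ 379.98.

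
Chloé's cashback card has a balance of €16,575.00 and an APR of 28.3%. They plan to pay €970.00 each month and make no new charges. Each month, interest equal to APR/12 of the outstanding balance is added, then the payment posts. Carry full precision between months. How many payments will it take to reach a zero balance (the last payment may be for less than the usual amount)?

23 payments

Monthly rate r = 28.3%/12 = 2.35833% = 0.0235833.
Recurrence: B ← B·(1+r) − €970.00.
Month 1: interest €390.89; balance after payment €15,995.89.
Month 2: interest €377.24; balance after payment €15,403.13.
Closed form: n = −ln(1 − rB₀/P)/ln(1+r) = −ln(0.59702)/ln(1.02358) ≈ 22.129, so the balance reaches zero during payment 23.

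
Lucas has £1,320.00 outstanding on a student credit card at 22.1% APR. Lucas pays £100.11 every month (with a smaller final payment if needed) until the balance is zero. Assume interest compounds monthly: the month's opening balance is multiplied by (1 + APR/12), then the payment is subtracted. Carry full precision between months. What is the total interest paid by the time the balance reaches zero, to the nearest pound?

£206

Monthly rate r = 22.1%/12 = 1.84167% = 0.0184167.
Payoff takes n = ⌈−ln(1 − rB₀/P)/ln(1+r)⌉ = ⌈15.243⌉ = 16 payments; the last is £24.49.
Total paid = 15·£100.11 + £24.49 = £1,526.14.
Total interest = total paid − principal = £1,526.14 − £1,320.00 = £206.14.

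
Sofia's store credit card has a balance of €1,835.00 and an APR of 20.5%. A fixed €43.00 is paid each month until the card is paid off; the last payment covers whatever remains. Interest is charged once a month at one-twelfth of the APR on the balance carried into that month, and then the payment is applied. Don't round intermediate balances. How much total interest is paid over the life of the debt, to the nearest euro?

Monthly rate r = 20.5%/12 = 1.70833% = 0.0170833.
Payoff takes n = ⌈−ln(1 − rB₀/P)/ln(1+r)⌉ = ⌈77.083⌉ = 78 payments; the last is €3.60.
Total paid = 77·€43.00 + €3.60 = €3,314.60.
Total interest = total paid − principal = €3,314.60 − €1,835.00 = €1,479.60.

€1,480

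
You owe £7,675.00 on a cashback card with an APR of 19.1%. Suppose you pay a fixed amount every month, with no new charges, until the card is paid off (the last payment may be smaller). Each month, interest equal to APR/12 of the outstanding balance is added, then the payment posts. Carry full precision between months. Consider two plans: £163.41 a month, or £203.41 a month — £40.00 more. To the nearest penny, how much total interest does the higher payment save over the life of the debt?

£2,424.44

Monthly rate r = 19.1%/12 = 1.59167% = 0.0159167.
At £163.41/mo: n = ⌈−ln(1 − rB₀/P)/ln(1+r)⌉ = 88 payments (last £28.91); total interest = total paid − £7,675.00 = £6,570.58.
At £203.41/mo: 59 payments (last £23.36); total interest £4,146.14.
Interest saved = £6,570.58 − £4,146.14 = £2,424.44.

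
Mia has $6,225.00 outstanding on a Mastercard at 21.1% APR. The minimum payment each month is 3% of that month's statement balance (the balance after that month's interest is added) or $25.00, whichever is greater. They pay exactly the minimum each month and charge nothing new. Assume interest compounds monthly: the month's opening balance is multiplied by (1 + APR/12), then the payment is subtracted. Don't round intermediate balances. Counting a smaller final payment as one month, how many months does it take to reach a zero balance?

205 months

Monthly rate r = 21.1%/12 = 1.75833% = 0.0175833.
While 3% of the post-interest balance exceeds $25.00, each month B ← (B·(1+r))·(1 − 0.03), i.e. B shrinks by the factor (1+r)·0.97 = 0.98706.
This holds for months 1–156. Entering month 157 the balance is $815.54; 3% of the post-interest balance is now below $25.00, so the flat $25.00 minimum applies from here.
From month 157 a fixed $25.00 at rate r clears $815.54 in 49 more payments. Total: 156 + 49 = 205 months.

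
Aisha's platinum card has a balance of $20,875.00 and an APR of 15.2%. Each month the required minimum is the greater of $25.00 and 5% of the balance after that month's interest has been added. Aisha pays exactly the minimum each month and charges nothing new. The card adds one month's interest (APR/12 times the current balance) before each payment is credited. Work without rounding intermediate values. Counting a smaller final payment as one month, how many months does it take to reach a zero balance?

120 months

Monthly rate r = 15.2%/12 = 1.26667% = 0.0126667.
While 5% of the post-interest balance exceeds $25.00, each month B ← (B·(1+r))·(1 − 0.05), i.e. B shrinks by the factor (1+r)·0.95 = 0.96203.
This holds for months 1–97. Entering month 98 the balance is $488.73; 5% of the post-interest balance is now below $25.00, so the flat $25.00 minimum applies from here.
From month 98 a fixed $25.00 at rate r clears $488.73 in 23 more payments. Total: 97 + 23 = 120 months.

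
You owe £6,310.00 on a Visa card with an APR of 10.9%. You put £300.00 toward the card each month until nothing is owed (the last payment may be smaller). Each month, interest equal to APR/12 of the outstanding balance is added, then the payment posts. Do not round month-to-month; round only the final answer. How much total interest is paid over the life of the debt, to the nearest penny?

Monthly rate r = 10.9%/12 = 0.908333% = 0.00908333.
Payoff takes n = ⌈−ln(1 − rB₀/P)/ln(1+r)⌉ = ⌈23.448⌉ = 24 payments; the last is £134.64.
Total paid = 23·£300.00 + £134.64 = £7,034.64.
Total interest = total paid − principal = £7,034.64 − £6,310.00 = £724.64.

£724.64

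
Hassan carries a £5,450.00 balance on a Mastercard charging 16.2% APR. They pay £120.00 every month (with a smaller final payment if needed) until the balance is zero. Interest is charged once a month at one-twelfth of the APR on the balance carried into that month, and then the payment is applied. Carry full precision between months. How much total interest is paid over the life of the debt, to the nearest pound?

Monthly rate r = 16.2%/12 = 1.35% = 0.0135.
Payoff takes n = ⌈−ln(1 − rB₀/P)/ln(1+r)⌉ = ⌈70.818⌉ = 71 payments; the last is £98.34.
Total paid = 70·£120.00 + £98.34 = £8,498.34.
Total interest = total paid − principal = £8,498.34 − £5,450.00 = £3,048.34.

£3,048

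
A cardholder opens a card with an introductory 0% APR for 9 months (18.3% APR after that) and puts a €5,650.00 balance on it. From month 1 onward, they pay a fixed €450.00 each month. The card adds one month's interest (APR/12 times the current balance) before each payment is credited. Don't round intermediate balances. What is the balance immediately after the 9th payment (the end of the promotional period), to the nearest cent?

Promo months 1–9 at r₀ = 0%/12 = 0; months 10+ at r₁ = 18.3%/12 = 0.01525.
After month 9 (no interest yet): B = €5,650.00 − 9·€450.00 = €1,600.00.

€1,600.00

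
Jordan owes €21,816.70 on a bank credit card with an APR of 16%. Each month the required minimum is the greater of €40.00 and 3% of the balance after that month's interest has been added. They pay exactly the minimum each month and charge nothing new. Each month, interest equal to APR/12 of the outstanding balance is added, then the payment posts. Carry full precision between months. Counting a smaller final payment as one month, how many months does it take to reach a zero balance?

Monthly rate r = 16%/12 = 1.33333% = 0.0133333.
While 3% of the post-interest balance exceeds €40.00, each month B ← (B·(1+r))·(1 − 0.03), i.e. B shrinks by the factor (1+r)·0.97 = 0.98293.
This holds for months 1–164. Entering month 165 the balance is €1,296.39; 3% of the post-interest balance is now below €40.00, so the flat €40.00 minimum applies from here.
From month 165 a fixed €40.00 at rate r clears €1,296.39 in 43 more payments. Total: 164 + 43 = 207 months.

207 months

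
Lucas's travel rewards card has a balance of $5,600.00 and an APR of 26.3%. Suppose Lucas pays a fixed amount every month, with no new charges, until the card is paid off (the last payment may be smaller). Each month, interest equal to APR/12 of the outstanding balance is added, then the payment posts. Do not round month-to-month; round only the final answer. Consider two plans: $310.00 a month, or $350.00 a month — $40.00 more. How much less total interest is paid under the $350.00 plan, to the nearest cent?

$236.45

Monthly rate r = 26.3%/12 = 2.19167% = 0.0219167.
At $310.00/mo: n = ⌈−ln(1 − rB₀/P)/ln(1+r)⌉ = 24 payments (last $77.84); total interest = total paid − $5,600.00 = $1,607.84.
At $350.00/mo: 20 payments (last $321.39); total interest $1,371.39.
Interest saved = $1,607.84 − $1,371.39 = $236.45.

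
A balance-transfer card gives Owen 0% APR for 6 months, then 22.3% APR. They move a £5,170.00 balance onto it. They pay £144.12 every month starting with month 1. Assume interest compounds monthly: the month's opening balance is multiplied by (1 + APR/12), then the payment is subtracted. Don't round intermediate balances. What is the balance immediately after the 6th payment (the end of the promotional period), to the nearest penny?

Promo months 1–6 at r₀ = 0%/12 = 0; months 7+ at r₁ = 22.3%/12 = 0.0185833.
After month 6 (no interest yet): B = £5,170.00 − 6·£144.12 = £4,305.28.

£4,305.28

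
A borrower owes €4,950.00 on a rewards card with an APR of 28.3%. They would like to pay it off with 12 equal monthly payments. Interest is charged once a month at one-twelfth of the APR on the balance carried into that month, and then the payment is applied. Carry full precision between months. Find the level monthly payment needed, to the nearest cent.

Monthly rate r = 28.3%/12 = 2.35833% = 0.0235833.
Level-payment amortization: P = B₀·r / (1 − (1+r)^(−n)) = 4950.00·0.0235833 / (1 − 1.02358^(−12)).
Denominator 1 − (1+r)^(−12) = 0.244000461.
P = 116.738 / 0.244000461 ≈ 478.43.

€478.43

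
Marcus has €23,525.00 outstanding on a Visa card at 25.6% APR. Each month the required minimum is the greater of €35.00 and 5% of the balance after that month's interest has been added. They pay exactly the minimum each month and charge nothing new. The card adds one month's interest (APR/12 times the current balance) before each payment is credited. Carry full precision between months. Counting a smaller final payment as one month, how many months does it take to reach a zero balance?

Monthly rate r = 25.6%/12 = 2.13333% = 0.0213333.
While 5% of the post-interest balance exceeds €35.00, each month B ← (B·(1+r))·(1 − 0.05), i.e. B shrinks by the factor (1+r)·0.95 = 0.97027.
This holds for months 1–118. Entering month 119 the balance is €667.85; 5% of the post-interest balance is now below €35.00, so the flat €35.00 minimum applies from here.
From month 119 a fixed €35.00 at rate r clears €667.85 in 25 more payments. Total: 118 + 25 = 143 months.

143 months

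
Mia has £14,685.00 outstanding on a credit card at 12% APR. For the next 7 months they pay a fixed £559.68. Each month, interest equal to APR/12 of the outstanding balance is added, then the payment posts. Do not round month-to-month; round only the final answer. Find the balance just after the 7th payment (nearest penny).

Monthly rate r = 12%/12 = 1% = 0.01.
Each month: B ← B·(1+r) − £559.68.
Month 1: interest £146.85; balance after payment £14,272.17.
Month 2: interest £142.72; balance after payment £13,855.21.
Month 3: interest £138.55; balance after payment £13,434.08.
Month 4: interest £134.34; balance after payment £13,008.74.
Month 5: interest £130.09; balance after payment £12,579.15.
Month 6: interest £125.79; balance after payment £12,145.26.
Month 7: interest £121.45; balance after payment £11,707.04.

£11,707.04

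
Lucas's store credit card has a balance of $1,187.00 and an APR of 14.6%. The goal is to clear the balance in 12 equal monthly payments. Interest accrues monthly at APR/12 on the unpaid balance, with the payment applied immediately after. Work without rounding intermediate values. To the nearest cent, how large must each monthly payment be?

$106.91

Monthly rate r = 14.6%/12 = 1.21667% = 0.0121667.
Level-payment amortization: P = B₀·r / (1 − (1+r)^(−n)) = 1187.00·0.0121667 / (1 − 1.01217^(−12)).
Denominator 1 − (1+r)^(−12) = 0.135080614.
P = 14.4418 / 0.135080614 ≈ 106.91.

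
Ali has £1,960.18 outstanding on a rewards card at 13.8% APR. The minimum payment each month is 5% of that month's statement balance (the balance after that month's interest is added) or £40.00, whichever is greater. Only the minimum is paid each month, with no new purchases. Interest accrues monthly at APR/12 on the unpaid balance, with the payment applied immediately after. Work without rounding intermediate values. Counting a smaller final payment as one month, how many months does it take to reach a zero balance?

Monthly rate r = 13.8%/12 = 1.15% = 0.0115.
While 5% of the post-interest balance exceeds £40.00, each month B ← (B·(1+r))·(1 − 0.05), i.e. B shrinks by the factor (1+r)·0.95 = 0.96093.
This holds for months 1–23. Entering month 24 the balance is £783.71; 5% of the post-interest balance is now below £40.00, so the flat £40.00 minimum applies from here.
From month 24 a fixed £40.00 at rate r clears £783.71 in 23 more payments. Total: 23 + 23 = 46 months.

46 months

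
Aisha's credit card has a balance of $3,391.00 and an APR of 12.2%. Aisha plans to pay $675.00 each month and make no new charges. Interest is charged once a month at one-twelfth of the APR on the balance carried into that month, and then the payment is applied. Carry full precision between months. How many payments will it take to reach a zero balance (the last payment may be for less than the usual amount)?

6 months

Monthly rate r = 12.2%/12 = 1.01667% = 0.0101667.
Recurrence: B ← B·(1+r) − $675.00.
Month 1: interest $34.48; balance after payment $2,750.48.
Month 2: interest $27.96; balance after payment $2,103.44.
Month 3: interest $21.38; balance after payment $1,449.82.
Month 4: interest $14.74; balance after payment $789.56.
Month 5: interest $8.03; balance after payment $122.59.
Month 6: interest $1.25; balance after payment $0.00.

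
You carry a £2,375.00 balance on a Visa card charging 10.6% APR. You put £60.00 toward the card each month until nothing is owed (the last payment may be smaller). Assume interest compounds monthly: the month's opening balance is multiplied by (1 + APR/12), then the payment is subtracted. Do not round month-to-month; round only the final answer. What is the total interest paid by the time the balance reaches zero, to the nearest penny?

Monthly rate r = 10.6%/12 = 0.883333% = 0.00883333.
Payoff takes n = ⌈−ln(1 − rB₀/P)/ln(1+r)⌉ = ⌈48.922⌉ = 49 payments; the last is £55.35.
Total paid = 48·£60.00 + £55.35 = £2,935.35.
Total interest = total paid − principal = £2,935.35 − £2,375.00 = £560.35.

£560.35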